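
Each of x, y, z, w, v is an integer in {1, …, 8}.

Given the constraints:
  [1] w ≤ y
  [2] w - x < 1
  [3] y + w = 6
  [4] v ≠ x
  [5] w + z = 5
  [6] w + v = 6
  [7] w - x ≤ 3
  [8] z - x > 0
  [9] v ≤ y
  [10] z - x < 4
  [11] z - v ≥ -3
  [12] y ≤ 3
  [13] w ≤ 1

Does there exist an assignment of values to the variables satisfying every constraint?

From constraint 13: w ≤ 1. From constraints 9 and 12: v ≤ y ≤ 3. Hence w + v ≤ 4. But constraint 6 requires w + v = 6, and 6 > 4. Contradiction.

Unsatisfiable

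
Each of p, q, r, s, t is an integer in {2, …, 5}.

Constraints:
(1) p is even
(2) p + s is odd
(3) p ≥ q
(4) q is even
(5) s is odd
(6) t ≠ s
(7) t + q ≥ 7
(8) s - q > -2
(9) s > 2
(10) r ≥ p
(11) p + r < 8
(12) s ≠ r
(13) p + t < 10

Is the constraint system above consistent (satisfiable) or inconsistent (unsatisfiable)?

Satisfiable

Take p = 2, q = 2, r = 5, s = 3, t = 5. Then constraint 7: t + q = 7; constraint 8: s - q = 1, and every other listed constraint is also met.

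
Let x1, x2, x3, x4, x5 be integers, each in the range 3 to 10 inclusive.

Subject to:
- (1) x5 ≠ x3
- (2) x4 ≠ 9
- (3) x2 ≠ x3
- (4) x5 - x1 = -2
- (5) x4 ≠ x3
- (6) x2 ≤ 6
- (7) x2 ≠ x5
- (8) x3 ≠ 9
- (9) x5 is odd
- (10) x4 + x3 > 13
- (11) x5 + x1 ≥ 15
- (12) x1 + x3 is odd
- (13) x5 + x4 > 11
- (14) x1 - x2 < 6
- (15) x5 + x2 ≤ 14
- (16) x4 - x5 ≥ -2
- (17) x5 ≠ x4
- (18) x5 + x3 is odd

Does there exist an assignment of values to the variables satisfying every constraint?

Satisfiable

Try x1 = 9, x2 = 5, x3 = 10, x4 = 5, x5 = 7.
Check constraint 4: x5 - x1 = -2; constraint 10: x4 + x3 = 15. The remaining constraints are straightforward to verify.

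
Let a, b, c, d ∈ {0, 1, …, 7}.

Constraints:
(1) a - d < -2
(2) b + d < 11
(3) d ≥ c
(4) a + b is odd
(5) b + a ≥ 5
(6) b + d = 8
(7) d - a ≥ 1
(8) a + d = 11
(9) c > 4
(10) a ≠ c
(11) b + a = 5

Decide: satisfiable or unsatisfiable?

Satisfiable

Take a = 4, b = 1, c = 7, d = 7. Then constraint 1: a - d = -3; constraint 2: b + d = 8; constraint 5: b + a = 5, and every other listed constraint is also met.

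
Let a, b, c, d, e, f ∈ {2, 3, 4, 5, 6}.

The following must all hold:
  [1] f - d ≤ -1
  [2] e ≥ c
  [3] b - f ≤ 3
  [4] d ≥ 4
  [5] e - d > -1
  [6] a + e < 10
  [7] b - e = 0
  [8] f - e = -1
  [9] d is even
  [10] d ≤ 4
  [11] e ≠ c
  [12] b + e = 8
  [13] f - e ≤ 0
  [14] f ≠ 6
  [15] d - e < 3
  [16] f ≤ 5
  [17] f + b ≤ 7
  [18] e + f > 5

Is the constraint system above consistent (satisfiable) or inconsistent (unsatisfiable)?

One satisfying assignment is a = 3, b = 4, c = 3, d = 4, e = 4, f = 3.
For the less obvious constraints — constraint 1: f - d = -1; constraint 3: b - f = 1 — and the others hold by inspection.

Satisfiable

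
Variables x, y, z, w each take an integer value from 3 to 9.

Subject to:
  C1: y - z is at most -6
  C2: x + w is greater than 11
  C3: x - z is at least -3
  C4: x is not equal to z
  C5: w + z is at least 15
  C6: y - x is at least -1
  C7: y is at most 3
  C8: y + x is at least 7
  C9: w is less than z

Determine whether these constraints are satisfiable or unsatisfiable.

Constraints 1, 3, and 6 give y − x ≥ -1, x − z ≥ -3, z − y ≥ 6.
Adding all 3 inequalities: the left sides telescope to 0, and the right sides sum to (-1) + (-3) + 6 = 2. So 0 ≥ 2, which is false.

Unsatisfiable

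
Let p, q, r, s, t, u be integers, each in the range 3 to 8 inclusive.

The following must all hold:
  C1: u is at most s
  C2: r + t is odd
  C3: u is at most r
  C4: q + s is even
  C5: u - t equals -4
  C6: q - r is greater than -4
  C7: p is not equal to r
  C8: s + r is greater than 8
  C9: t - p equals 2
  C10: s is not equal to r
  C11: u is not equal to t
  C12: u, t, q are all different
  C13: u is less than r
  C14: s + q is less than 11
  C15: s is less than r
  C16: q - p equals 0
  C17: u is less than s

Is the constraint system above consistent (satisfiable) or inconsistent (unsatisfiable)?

Satisfiable

Try p = 5, q = 5, r = 6, s = 5, t = 7, u = 3.
Check constraint 5: u - t = -4; constraint 6: q - r = -1; constraint 8: s + r = 11. The remaining constraints are straightforward to verify.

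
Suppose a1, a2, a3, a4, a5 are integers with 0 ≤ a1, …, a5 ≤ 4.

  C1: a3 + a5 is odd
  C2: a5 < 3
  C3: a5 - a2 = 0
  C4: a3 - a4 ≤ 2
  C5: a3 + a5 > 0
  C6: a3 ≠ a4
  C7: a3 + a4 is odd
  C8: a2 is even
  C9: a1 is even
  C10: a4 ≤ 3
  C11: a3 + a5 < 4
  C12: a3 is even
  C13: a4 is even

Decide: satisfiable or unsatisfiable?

Constraint 12 makes a3 even and constraint 13 makes a4 even, so a3 + a4 must be even. Constraint 7 says a3 + a4 is odd — contradiction.

Unsatisfiable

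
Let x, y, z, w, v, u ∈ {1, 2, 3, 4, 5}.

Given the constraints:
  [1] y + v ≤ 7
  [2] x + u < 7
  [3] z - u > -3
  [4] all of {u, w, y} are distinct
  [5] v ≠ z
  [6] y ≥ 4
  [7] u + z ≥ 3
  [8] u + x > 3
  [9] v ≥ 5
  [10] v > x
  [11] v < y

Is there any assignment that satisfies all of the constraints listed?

From constraint 6: y ≥ 4. From constraint 9: v ≥ 5. Hence y + v ≥ 9. But constraint 1 requires y + v ≤ 7, and 7 < 9. Contradiction.

Unsatisfiable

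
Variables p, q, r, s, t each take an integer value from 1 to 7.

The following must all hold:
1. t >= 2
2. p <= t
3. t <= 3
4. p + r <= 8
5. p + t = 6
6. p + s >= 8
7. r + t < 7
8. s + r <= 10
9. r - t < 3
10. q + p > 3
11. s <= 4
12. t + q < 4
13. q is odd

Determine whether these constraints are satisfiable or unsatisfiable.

From constraints 2 and 3: p ≤ t ≤ 3. From constraint 11: s ≤ 4. Hence p + s ≤ 7. But constraint 6 requires p + s ≥ 8, and 8 > 7. Contradiction.

Unsatisfiable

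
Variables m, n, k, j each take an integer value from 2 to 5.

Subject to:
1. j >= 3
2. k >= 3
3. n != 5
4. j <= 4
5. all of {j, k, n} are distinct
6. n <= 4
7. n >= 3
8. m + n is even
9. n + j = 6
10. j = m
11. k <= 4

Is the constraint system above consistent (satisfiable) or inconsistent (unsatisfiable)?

Unsatisfiable

Constraints 1, 2, 4, 6, 7, and 11 confine each of j, k, n to the 2 values {3, 4}.
Constraint 5 requires all 3 of them to be distinct, but only 2 values are available — impossible by the pigeonhole principle.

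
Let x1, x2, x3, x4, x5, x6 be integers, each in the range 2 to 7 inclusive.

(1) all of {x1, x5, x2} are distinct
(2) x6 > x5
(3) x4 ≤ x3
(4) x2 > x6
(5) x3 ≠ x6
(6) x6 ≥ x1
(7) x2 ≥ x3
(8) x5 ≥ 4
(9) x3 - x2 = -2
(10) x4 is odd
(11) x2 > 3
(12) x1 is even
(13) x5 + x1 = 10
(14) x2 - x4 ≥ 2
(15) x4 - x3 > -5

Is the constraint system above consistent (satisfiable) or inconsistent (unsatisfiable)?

The assignment x1 = 6, x2 = 7, x3 = 5, x4 = 3, x5 = 4, x6 = 6 works:
  constraint 9 holds since x3 - x2 = -2.
  constraint 13 holds since x5 + x1 = 10.
The rest check out directly.

Satisfiable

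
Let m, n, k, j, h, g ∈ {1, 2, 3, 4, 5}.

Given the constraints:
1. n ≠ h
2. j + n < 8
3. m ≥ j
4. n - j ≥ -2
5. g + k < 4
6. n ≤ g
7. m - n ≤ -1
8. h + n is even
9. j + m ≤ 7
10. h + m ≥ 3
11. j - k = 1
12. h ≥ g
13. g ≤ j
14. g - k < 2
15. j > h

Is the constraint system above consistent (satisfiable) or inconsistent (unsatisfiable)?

Unsatisfiable

Constraints 3, 6, 7, 12, and 15 give h < j, j ≤ m, m < n, n ≤ g, g ≤ h. Chaining: h < j ≤ m < n ≤ g ≤ h, which forces h < h — impossible.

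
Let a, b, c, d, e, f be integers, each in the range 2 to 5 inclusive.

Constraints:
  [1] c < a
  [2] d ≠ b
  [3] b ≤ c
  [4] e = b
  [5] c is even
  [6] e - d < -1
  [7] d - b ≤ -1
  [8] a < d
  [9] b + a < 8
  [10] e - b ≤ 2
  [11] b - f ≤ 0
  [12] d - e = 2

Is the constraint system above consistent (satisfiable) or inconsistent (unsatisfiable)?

Constraints 1, 3, 7, and 8 give c < a, a < d, d < b, b ≤ c. Chaining: c < a < d < b ≤ c, which forces c < c — impossible.

Unsatisfiable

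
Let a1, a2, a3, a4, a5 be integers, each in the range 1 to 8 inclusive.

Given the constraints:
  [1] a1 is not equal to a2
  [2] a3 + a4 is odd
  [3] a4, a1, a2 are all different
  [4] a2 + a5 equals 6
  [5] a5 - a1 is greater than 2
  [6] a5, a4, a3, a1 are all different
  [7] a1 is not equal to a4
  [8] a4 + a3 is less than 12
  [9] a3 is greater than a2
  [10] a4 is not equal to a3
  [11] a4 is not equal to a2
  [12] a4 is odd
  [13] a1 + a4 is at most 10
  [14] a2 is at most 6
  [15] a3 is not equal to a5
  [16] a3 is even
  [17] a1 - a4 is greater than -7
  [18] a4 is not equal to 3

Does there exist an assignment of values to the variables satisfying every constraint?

Setting (a1, a2, a3, a4, a5) = (2, 1, 4, 7, 5) satisfies everything: constraint 4: a2 + a5 = 6; constraint 5: a5 - a1 = 3, and the others follow.

Satisfiable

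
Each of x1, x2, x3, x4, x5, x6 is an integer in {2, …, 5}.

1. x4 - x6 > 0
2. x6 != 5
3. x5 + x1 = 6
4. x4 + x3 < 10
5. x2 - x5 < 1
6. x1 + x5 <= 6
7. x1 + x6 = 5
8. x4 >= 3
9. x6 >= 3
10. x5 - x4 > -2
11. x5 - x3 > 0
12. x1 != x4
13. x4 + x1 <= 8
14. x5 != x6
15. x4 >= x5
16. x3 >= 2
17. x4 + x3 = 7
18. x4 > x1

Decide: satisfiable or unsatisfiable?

Setting (x1, x2, x3, x4, x5, x6) = (2, 3, 3, 4, 4, 3) satisfies everything: constraint 1: x4 - x6 = 1; constraint 3: x5 + x1 = 6; constraint 4: x4 + x3 = 7, and the others follow.

Satisfiable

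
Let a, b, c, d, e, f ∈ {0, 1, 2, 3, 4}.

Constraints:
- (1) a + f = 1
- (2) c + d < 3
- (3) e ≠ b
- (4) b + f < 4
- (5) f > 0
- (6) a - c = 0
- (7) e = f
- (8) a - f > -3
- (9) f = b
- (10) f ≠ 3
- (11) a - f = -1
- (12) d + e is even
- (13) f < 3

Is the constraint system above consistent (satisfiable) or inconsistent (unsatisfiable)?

Unsatisfiable

From constraints 7 and 9, e = f = b, so e = b. But constraint 3 says e ≠ b. Contradiction.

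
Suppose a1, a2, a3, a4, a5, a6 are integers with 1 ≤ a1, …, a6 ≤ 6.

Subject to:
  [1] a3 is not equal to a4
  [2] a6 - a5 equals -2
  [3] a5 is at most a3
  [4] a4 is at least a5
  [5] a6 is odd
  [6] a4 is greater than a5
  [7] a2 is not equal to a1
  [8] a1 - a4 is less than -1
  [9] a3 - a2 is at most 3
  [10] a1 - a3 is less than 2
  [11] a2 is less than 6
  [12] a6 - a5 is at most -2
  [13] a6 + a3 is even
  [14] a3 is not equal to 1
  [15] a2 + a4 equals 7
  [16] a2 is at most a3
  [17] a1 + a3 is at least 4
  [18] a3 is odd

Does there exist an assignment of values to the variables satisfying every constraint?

Satisfiable

Setting (a1, a2, a3, a4, a5, a6) = (3, 1, 3, 6, 3, 1) satisfies everything: constraint 2: a6 - a5 = -2; constraint 8: a1 - a4 = -3, and the others follow.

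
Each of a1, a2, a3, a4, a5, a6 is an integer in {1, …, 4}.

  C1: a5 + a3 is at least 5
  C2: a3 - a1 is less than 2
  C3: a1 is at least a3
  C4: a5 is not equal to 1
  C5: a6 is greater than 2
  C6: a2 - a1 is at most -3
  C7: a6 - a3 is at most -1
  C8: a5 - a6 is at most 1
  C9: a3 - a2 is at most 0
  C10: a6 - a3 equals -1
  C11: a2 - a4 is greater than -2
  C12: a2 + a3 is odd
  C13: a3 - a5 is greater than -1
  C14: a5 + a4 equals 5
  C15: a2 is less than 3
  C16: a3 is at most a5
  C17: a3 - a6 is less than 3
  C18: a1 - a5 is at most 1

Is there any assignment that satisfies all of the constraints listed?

Constraints 6, 7, 8, 9, and 18 give a2 − a3 ≥ 0, a3 − a6 ≥ 1, a6 − a5 ≥ -1, a5 − a1 ≥ -1, a1 − a2 ≥ 3.
Adding all 5 inequalities: the left sides telescope to 0, and the right sides sum to 0 + 1 + (-1) + (-1) + 3 = 2. So 0 ≥ 2, which is false.

Unsatisfiable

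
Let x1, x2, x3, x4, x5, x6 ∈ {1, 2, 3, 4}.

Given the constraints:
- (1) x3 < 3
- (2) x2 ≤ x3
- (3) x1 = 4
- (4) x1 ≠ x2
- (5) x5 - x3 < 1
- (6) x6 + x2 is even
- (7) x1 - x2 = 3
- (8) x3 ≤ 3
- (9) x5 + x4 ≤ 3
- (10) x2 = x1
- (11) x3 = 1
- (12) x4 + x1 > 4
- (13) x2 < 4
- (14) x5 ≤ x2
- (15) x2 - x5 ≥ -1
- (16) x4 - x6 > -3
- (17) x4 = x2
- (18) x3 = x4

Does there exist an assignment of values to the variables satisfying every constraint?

Unsatisfiable

Constraint 11 fixes x3 = 1 and constraint 3 fixes x1 = 4. Constraints 10, 17, and 18 give x3 = x4 = x2 = x1, so x3 = x1. But 1 ≠ 4 — contradiction.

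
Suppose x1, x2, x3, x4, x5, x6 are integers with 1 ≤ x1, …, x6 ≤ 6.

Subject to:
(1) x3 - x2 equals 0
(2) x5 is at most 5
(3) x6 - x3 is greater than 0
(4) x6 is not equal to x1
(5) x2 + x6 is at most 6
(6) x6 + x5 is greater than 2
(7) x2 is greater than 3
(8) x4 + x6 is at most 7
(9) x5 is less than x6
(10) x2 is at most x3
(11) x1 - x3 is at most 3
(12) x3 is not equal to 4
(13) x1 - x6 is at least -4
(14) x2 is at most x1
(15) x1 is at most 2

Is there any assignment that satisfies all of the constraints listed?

From constraint 7: x2 ≥ 4. From constraints 14 and 15: x2 ≤ x1 and x1 ≤ 2, so x2 ≤ 2. But 2 < 4, so no value of x2 works.

Unsatisfiable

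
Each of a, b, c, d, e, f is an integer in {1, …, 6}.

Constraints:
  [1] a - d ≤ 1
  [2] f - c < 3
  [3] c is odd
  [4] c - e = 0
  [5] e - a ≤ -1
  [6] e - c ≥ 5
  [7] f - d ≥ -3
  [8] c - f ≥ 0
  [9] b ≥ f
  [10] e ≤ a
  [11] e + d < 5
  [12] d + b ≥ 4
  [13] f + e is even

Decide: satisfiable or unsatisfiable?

Unsatisfiable

Constraints 1, 5, 6, 7, and 8 give c − f ≥ 0, f − d ≥ -3, d − a ≥ -1, a − e ≥ 1, e − c ≥ 5.
Adding all 5 inequalities: the left sides telescope to 0, and the right sides sum to 0 + (-3) + (-1) + 1 + 5 = 2. So 0 ≥ 2, which is false.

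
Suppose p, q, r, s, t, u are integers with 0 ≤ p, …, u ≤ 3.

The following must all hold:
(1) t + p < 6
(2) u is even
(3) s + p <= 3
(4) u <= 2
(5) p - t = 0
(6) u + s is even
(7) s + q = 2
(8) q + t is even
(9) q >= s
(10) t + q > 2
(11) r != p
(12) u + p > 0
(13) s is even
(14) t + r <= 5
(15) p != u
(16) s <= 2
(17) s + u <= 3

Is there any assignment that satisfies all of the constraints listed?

Setting (p, q, r, s, t, u) = (2, 2, 1, 0, 2, 0) satisfies everything: constraint 1: t + p = 4; constraint 3: s + p = 2, and the others follow.

Satisfiable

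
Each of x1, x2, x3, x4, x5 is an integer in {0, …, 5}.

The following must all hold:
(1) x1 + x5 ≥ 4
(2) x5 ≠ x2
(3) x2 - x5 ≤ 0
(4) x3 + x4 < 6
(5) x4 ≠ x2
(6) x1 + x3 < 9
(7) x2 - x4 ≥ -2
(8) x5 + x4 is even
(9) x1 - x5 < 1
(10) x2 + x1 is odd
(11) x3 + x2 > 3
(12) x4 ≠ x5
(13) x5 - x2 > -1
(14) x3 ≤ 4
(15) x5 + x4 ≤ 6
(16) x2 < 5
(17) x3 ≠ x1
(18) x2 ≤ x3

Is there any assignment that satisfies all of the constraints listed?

One satisfying assignment is x1 = 3, x2 = 2, x3 = 4, x4 = 1, x5 = 3.
For the less obvious constraints — constraint 1: x1 + x5 = 6; constraint 3: x2 - x5 = -1; constraint 4: x3 + x4 = 5 — and the others hold by inspection.

Satisfiable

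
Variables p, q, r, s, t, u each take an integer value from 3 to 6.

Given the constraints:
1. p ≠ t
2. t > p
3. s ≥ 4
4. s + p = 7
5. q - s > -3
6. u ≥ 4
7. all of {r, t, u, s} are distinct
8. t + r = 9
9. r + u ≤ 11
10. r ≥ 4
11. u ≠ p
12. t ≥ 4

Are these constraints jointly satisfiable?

Unsatisfiable

Constraints 3, 6, 10, and 12 confine each of r, t, u, s to the 3 values {4, …, 6} (the domain already gives each ≤ 6).
Constraint 7 requires all 4 of them to be distinct, but only 3 values are available — impossible by the pigeonhole principle.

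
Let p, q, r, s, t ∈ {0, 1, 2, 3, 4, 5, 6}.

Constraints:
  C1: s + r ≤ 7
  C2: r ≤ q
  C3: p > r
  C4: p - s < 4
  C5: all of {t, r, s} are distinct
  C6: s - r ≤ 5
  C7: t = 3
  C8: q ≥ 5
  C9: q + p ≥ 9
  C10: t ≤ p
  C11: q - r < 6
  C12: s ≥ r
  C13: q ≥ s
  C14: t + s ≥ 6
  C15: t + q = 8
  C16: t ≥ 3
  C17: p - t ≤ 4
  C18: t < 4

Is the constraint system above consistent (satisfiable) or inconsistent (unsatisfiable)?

Try p = 5, q = 5, r = 1, s = 4, t = 3.
Check constraint 1: s + r = 5; constraint 4: p - s = 1. The remaining constraints are straightforward to verify.

Satisfiable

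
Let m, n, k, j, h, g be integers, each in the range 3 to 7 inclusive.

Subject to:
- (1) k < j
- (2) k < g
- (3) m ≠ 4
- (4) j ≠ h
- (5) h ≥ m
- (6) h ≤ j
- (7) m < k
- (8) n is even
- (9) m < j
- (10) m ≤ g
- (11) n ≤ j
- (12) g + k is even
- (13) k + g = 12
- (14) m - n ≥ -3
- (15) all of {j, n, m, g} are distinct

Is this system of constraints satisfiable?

Satisfiable

Try m = 3, n = 4, k = 5, j = 6, h = 3, g = 7.
Check constraint 13: k + g = 12; constraint 14: m - n = -1; constraint 15: values 6, 4, 3, 7 are distinct. The remaining constraints are straightforward to verify.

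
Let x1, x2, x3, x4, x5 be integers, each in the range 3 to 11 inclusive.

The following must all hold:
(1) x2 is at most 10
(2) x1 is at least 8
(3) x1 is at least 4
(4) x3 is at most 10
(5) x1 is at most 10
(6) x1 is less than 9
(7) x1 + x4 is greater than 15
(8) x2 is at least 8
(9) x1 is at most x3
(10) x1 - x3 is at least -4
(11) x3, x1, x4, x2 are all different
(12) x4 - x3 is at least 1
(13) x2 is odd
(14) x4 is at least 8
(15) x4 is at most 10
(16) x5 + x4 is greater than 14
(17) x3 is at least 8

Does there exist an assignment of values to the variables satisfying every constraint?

Unsatisfiable

Constraints 1, 2, 4, 5, 8, 14, 15, and 17 confine each of x3, x1, x4, x2 to the 3 values {8, …, 10}.
Constraint 11 requires all 4 of them to be distinct, but only 3 values are available — impossible by the pigeonhole principle.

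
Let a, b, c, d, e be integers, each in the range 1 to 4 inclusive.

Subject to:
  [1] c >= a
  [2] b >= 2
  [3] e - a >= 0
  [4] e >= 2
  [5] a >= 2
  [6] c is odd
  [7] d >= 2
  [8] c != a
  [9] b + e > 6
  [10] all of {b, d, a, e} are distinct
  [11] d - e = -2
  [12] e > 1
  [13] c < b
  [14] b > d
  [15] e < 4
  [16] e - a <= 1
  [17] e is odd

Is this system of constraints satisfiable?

Constraints 2, 4, 5, and 7 confine each of b, d, a, e to the 3 values {2, …, 4} (the domain already gives each ≤ 4).
Constraint 10 requires all 4 of them to be distinct, but only 3 values are available — impossible by the pigeonhole principle.

Unsatisfiable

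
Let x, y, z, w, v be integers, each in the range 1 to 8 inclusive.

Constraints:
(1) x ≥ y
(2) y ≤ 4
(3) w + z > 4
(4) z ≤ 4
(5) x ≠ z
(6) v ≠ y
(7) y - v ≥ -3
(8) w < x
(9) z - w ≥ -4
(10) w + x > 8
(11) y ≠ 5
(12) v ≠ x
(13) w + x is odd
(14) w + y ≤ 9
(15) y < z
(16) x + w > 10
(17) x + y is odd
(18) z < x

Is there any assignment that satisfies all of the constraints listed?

Satisfiable

Try x = 7, y = 2, z = 3, w = 4, v = 3.
Check constraint 3: w + z = 7; constraint 7: y - v = -1. The remaining constraints are straightforward to verify.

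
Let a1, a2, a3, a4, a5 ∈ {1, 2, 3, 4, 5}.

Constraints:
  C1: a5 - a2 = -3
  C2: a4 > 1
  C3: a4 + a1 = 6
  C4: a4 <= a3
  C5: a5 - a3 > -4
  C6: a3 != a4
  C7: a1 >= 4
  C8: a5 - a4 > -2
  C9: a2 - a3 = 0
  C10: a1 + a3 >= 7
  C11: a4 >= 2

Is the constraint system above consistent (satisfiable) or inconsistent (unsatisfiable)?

Satisfiable

Take a1 = 4, a2 = 4, a3 = 4, a4 = 2, a5 = 1. Then constraint 1: a5 - a2 = -3; constraint 3: a4 + a1 = 6, and every other listed constraint is also met.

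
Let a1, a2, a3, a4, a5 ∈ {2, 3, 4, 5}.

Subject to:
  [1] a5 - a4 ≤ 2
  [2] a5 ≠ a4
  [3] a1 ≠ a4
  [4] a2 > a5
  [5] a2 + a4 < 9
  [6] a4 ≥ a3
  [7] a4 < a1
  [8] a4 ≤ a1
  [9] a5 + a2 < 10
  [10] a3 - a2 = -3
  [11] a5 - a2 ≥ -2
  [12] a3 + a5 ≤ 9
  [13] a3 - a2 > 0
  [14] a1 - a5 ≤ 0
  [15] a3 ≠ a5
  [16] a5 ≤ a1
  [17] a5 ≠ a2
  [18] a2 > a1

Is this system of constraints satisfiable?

Unsatisfiable

Constraints 4, 6, 7, 13, and 14 give a5 < a2, a2 < a3, a3 ≤ a4, a4 < a1, a1 ≤ a5. Chaining: a5 < a2 < a3 ≤ a4 < a1 ≤ a5, which forces a5 < a5 — impossible.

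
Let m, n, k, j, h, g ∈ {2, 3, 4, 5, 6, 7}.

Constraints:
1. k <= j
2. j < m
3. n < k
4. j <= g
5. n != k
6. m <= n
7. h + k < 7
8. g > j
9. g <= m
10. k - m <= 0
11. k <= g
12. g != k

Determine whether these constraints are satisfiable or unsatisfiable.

Unsatisfiable

Constraints 1, 3, 6, 8, and 9 give k ≤ j, j < g, g ≤ m, m ≤ n, n < k. Chaining: k ≤ j < g ≤ m ≤ n < k, which forces k < k — impossible.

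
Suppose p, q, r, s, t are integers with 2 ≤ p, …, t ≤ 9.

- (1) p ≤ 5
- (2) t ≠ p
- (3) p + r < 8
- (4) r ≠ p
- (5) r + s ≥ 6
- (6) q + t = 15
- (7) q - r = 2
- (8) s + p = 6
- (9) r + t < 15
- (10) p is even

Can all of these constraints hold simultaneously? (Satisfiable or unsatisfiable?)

The assignment p = 2, q = 6, r = 4, s = 4, t = 9 works:
  constraint 3 holds since p + r = 6.
  constraint 5 holds since r + s = 8.
The rest check out directly.

Satisfiable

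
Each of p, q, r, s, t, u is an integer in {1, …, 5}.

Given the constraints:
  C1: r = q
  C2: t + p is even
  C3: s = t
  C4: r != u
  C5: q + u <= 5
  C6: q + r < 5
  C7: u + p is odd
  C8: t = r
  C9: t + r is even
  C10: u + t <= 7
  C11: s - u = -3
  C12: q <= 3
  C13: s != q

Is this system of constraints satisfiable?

From constraints 1, 3, and 8, s = t = r = q, so s = q. But constraint 13 says s ≠ q. Contradiction.

Unsatisfiable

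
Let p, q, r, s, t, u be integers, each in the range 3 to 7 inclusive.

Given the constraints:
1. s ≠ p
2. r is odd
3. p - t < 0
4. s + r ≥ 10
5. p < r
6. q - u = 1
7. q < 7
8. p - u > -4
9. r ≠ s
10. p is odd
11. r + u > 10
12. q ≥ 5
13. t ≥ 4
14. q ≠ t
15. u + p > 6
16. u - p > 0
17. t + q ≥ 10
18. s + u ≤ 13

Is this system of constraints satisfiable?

The assignment p = 3, q = 6, r = 7, s = 5, t = 5, u = 5 works:
  constraint 3 holds since p - t = -2.
  constraint 4 holds since s + r = 12.
The rest check out directly.

Satisfiable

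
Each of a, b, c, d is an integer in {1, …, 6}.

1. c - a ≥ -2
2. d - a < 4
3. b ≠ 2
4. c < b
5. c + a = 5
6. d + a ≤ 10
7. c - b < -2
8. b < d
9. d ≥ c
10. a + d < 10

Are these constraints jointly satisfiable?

Take a = 3, b = 5, c = 2, d = 6. Then constraint 1: c - a = -1; constraint 2: d - a = 3; constraint 5: c + a = 5, and every other listed constraint is also met.

Satisfiable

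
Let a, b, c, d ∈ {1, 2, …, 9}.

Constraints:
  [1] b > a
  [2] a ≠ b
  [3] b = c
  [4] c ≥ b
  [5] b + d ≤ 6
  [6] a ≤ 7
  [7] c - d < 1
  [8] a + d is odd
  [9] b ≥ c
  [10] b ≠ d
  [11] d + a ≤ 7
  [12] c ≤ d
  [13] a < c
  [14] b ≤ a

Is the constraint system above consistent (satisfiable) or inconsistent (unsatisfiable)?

Constraints 9, 13, and 14 give c ≤ b, b ≤ a, a < c. Chaining: c ≤ b ≤ a < c, which forces c < c — impossible.

Unsatisfiable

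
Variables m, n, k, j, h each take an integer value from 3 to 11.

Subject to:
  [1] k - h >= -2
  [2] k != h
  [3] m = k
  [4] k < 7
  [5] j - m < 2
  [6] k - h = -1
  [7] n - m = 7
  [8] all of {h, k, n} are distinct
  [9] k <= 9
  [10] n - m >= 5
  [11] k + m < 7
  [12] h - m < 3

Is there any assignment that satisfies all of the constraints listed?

Try m = 3, n = 10, k = 3, j = 4, h = 4.
Check constraint 1: k - h = -1; constraint 5: j - m = 1; constraint 6: k - h = -1. The remaining constraints are straightforward to verify.

Satisfiable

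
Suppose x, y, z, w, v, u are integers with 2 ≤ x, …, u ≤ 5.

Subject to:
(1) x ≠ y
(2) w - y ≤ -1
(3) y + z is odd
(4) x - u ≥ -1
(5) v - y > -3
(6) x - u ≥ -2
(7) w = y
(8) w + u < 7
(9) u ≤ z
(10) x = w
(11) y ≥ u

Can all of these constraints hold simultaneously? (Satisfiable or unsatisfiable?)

Unsatisfiable

From constraints 7 and 10, x = w = y, so x = y. But constraint 1 says x ≠ y. Contradiction.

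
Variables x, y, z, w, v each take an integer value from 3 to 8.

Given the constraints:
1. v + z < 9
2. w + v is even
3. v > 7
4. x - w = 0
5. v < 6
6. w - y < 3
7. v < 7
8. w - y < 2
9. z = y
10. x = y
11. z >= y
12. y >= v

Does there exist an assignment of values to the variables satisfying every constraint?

Unsatisfiable

From constraint 3: v ≥ 8. From constraint 5: v ≤ 5. But 5 < 8, so no value of v works.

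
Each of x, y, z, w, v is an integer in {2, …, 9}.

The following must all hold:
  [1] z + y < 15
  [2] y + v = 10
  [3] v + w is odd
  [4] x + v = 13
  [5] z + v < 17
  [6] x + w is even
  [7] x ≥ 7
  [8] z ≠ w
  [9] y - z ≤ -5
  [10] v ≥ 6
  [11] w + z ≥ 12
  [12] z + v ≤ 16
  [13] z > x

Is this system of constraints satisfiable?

Satisfiable

Try x = 7, y = 4, z = 9, w = 3, v = 6.
Check constraint 1: z + y = 13; constraint 2: y + v = 10; constraint 4: x + v = 13. The remaining constraints are straightforward to verify.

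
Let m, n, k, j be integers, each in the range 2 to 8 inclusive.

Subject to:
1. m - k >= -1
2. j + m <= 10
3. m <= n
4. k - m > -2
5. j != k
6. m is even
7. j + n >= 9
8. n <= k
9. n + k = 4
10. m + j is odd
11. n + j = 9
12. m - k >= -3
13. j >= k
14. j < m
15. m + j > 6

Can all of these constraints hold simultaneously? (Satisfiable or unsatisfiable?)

Constraints 3, 8, 13, and 14 give m ≤ n, n ≤ k, k ≤ j, j < m. Chaining: m ≤ n ≤ k ≤ j < m, which forces m < m — impossible.

Unsatisfiable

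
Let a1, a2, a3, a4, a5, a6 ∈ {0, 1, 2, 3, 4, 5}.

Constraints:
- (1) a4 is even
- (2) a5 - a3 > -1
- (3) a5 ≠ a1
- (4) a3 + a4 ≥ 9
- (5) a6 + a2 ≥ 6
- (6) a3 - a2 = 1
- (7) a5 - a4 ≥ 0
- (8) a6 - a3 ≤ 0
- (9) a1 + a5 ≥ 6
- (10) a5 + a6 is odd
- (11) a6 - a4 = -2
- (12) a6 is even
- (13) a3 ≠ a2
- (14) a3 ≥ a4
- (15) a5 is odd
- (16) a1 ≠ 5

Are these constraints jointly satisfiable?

Satisfiable

The assignment a1 = 4, a2 = 4, a3 = 5, a4 = 4, a5 = 5, a6 = 2 works:
  constraint 2 holds since a5 - a3 = 0.
  constraint 4 holds since a3 + a4 = 9.
The rest check out directly.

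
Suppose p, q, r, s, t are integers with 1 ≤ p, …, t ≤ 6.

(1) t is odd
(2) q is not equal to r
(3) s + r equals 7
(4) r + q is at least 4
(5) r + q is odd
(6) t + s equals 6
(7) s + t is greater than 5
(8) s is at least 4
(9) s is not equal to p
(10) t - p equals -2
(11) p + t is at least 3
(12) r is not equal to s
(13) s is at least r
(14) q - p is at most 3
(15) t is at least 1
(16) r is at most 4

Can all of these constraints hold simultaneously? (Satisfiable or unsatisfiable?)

Satisfiable

Setting (p, q, r, s, t) = (3, 3, 2, 5, 1) satisfies everything: constraint 3: s + r = 7; constraint 4: r + q = 5, and the others follow.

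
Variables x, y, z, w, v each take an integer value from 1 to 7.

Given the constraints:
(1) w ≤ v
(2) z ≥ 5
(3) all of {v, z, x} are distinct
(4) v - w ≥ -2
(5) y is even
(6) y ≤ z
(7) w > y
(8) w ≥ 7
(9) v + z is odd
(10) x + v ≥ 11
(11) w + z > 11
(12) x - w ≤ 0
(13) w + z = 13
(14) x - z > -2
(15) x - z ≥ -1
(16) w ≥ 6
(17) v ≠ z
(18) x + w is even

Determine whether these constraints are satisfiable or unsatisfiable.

Satisfiable

Try x = 5, y = 6, z = 6, w = 7, v = 7.
Check constraint 4: v - w = 0; constraint 10: x + v = 12. The remaining constraints are straightforward to verify.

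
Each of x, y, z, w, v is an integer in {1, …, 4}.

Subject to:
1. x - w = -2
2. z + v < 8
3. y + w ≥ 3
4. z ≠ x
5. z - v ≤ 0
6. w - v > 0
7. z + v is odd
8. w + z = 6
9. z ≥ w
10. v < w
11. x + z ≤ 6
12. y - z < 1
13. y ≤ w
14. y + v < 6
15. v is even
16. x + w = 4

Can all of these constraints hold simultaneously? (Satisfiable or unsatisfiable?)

Unsatisfiable

Constraints 5, 9, and 10 give w ≤ z, z ≤ v, v < w. Chaining: w ≤ z ≤ v < w, which forces w < w — impossible.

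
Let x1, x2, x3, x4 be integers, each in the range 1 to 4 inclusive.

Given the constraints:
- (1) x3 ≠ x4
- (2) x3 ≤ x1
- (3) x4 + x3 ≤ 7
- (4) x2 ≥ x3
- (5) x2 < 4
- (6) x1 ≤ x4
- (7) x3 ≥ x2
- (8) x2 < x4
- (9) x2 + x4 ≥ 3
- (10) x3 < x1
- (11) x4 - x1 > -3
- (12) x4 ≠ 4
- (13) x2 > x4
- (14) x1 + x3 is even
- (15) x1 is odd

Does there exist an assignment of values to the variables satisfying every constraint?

Unsatisfiable

Constraints 6, 7, 10, and 13 give x1 ≤ x4, x4 < x2, x2 ≤ x3, x3 < x1. Chaining: x1 ≤ x4 < x2 ≤ x3 < x1, which forces x1 < x1 — impossible.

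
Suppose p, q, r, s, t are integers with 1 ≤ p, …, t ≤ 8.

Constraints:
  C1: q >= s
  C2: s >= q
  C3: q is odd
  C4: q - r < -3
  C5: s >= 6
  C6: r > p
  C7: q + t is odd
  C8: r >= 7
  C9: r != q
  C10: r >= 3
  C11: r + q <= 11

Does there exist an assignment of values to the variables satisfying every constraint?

From constraint 8: r ≥ 7. From constraints 1 and 5: q ≥ s ≥ 6. Hence r + q ≥ 13. But constraint 11 requires r + q ≤ 11, and 11 < 13. Contradiction.

Unsatisfiable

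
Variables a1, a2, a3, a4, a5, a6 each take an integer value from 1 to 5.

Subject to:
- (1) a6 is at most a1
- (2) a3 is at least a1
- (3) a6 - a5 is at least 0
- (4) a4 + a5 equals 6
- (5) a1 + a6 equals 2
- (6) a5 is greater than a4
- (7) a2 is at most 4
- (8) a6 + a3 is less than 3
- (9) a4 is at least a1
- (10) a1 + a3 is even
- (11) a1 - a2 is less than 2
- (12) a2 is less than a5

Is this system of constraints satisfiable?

Unsatisfiable

Constraints 1, 3, 6, and 9 give a4 < a5, a5 ≤ a6, a6 ≤ a1, a1 ≤ a4. Chaining: a4 < a5 ≤ a6 ≤ a1 ≤ a4, which forces a4 < a4 — impossible.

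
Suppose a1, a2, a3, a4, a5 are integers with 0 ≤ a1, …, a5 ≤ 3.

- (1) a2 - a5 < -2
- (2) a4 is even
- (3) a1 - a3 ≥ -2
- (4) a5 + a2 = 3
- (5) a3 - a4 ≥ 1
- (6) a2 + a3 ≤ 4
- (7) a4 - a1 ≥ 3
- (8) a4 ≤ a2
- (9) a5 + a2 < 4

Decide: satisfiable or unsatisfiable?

Unsatisfiable

Constraints 3, 5, and 7 give a1 − a3 ≥ -2, a3 − a4 ≥ 1, a4 − a1 ≥ 3.
Adding all 3 inequalities: the left sides telescope to 0, and the right sides sum to (-2) + 1 + 3 = 2. So 0 ≥ 2, which is false.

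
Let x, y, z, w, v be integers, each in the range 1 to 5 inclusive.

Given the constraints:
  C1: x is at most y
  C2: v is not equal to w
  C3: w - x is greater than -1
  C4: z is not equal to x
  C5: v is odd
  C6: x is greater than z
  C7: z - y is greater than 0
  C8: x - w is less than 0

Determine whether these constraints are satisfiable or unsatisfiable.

Unsatisfiable

Constraints 1, 6, and 7 give y < z, z < x, x ≤ y. Chaining: y < z < x ≤ y, which forces y < y — impossible.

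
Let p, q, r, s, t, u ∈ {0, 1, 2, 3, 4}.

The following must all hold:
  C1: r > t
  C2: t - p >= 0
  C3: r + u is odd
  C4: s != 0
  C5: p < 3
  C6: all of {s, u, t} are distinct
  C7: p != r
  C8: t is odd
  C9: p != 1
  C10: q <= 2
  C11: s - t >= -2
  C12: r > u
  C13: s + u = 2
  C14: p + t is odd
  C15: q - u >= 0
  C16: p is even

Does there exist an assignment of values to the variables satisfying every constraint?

Satisfiable

Try p = 0, q = 0, r = 3, s = 2, t = 1, u = 0.
Check constraint 2: t - p = 1; constraint 11: s - t = 1. The remaining constraints are straightforward to verify.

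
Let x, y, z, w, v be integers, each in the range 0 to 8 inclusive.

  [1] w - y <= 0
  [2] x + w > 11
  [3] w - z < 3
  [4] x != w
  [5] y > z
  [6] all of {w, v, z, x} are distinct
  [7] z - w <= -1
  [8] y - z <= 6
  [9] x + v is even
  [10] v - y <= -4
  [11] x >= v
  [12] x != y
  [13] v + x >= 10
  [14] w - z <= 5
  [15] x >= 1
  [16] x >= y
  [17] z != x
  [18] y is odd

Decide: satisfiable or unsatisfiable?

One satisfying assignment is x = 8, y = 7, z = 4, w = 6, v = 2.
For the less obvious constraints — constraint 1: w - y = -1; constraint 2: x + w = 14 — and the others hold by inspection.

Satisfiable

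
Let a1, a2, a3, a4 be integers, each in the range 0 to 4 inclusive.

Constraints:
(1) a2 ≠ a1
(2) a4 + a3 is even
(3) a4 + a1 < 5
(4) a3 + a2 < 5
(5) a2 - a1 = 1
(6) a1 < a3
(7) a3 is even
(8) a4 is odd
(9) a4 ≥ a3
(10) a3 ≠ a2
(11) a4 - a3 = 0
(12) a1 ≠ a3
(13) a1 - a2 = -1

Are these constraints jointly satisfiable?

Constraint 8 makes a4 odd and constraint 7 makes a3 even, so a4 + a3 must be odd. Constraint 2 says a4 + a3 is even — contradiction.

Unsatisfiable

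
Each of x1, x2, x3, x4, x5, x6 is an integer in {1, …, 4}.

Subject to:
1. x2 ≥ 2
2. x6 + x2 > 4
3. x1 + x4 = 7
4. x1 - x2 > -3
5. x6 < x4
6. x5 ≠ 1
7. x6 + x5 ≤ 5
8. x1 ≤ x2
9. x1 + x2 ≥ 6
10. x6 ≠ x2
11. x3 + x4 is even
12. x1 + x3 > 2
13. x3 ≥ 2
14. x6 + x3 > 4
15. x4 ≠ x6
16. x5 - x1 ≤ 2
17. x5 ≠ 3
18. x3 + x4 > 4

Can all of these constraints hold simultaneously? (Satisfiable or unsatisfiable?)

One satisfying assignment is x1 = 3, x2 = 4, x3 = 2, x4 = 4, x5 = 2, x6 = 3.
For the less obvious constraints — constraint 2: x6 + x2 = 7; constraint 3: x1 + x4 = 7; constraint 4: x1 - x2 = -1 — and the others hold by inspection.

Satisfiable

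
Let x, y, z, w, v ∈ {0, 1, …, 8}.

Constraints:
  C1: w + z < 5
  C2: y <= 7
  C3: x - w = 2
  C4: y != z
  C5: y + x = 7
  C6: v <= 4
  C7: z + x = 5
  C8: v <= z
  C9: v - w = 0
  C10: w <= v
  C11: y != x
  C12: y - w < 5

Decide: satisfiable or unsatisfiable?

Satisfiable

Try x = 3, y = 4, z = 2, w = 1, v = 1.
Check constraint 1: w + z = 3; constraint 3: x - w = 2; constraint 5: y + x = 7. The remaining constraints are straightforward to verify.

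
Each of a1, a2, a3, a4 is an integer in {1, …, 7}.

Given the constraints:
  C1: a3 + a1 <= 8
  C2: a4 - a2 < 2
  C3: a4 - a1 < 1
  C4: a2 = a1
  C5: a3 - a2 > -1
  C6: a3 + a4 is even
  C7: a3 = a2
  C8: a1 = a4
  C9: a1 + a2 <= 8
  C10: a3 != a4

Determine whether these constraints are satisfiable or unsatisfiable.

Unsatisfiable

From constraints 4, 7, and 8, a3 = a2 = a1 = a4, so a3 = a4. But constraint 10 says a3 ≠ a4. Contradiction.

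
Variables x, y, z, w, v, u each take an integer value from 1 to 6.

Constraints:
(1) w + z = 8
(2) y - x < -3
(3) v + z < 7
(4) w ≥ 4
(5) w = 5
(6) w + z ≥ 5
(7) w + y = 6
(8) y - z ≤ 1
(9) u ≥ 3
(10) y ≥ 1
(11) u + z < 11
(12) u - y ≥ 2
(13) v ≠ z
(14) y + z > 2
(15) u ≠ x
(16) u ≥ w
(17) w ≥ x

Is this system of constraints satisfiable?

Satisfiable

Setting (x, y, z, w, v, u) = (5, 1, 3, 5, 1, 6) satisfies everything: constraint 1: w + z = 8; constraint 2: y - x = -4; constraint 3: v + z = 4, and the others follow.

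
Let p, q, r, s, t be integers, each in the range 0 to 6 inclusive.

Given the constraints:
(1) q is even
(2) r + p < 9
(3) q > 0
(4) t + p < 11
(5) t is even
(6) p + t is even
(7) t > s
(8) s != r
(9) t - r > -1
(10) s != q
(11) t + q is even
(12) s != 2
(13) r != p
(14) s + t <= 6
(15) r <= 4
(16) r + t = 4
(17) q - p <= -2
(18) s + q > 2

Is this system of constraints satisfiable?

One satisfying assignment is p = 6, q = 2, r = 2, s = 1, t = 2.
For the less obvious constraints — constraint 2: r + p = 8; constraint 4: t + p = 8; constraint 9: t - r = 0 — and the others hold by inspection.

Satisfiable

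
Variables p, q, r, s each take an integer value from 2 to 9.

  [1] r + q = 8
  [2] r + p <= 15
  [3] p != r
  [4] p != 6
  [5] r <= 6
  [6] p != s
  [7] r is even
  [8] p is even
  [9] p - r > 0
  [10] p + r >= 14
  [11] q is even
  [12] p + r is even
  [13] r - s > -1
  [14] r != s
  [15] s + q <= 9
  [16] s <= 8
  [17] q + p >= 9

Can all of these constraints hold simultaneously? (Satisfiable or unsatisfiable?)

Take p = 8, q = 2, r = 6, s = 4. Then constraint 1: r + q = 8; constraint 2: r + p = 14; constraint 9: p - r = 2, and every other listed constraint is also met.

Satisfiable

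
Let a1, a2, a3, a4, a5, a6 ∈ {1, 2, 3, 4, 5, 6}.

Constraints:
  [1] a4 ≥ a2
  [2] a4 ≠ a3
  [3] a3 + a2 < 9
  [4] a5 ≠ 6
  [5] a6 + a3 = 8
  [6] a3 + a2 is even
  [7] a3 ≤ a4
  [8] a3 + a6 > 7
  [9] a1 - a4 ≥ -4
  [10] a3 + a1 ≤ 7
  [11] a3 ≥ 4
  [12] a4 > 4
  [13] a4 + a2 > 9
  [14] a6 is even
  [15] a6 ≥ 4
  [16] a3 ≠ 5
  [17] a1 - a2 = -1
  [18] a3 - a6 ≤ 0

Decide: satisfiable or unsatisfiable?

Satisfiable

The assignment a1 = 3, a2 = 4, a3 = 4, a4 = 6, a5 = 3, a6 = 4 works:
  constraint 3 holds since a3 + a2 = 8.
  constraint 5 holds since a6 + a3 = 8.
The rest check out directly.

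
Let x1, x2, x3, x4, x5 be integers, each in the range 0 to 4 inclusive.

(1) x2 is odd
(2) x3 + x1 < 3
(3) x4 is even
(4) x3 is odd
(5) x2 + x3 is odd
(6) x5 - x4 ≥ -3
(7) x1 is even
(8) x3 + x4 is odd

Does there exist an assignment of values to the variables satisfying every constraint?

Unsatisfiable

Constraint 1 makes x2 odd and constraint 4 makes x3 odd, so x2 + x3 must be even. Constraint 5 says x2 + x3 is odd — contradiction.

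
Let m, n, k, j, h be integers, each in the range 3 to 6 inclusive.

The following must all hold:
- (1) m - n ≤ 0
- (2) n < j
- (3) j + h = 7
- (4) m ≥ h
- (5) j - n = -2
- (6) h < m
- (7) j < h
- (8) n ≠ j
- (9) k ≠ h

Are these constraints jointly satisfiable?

Unsatisfiable

Constraints 1, 2, 6, and 7 give m ≤ n, n < j, j < h, h < m. Chaining: m ≤ n < j < h < m, which forces m < m — impossible.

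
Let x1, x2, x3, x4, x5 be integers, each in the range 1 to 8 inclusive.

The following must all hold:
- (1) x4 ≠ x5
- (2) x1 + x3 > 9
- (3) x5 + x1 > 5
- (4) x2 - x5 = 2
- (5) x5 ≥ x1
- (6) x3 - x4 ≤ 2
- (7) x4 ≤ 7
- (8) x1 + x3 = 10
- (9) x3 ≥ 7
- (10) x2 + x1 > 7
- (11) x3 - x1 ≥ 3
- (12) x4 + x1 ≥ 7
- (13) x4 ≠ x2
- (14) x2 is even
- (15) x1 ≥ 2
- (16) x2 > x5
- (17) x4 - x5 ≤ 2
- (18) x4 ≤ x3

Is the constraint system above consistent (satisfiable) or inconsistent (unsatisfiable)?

Satisfiable

One satisfying assignment is x1 = 2, x2 = 8, x3 = 8, x4 = 7, x5 = 6.
For the less obvious constraints — constraint 2: x1 + x3 = 10; constraint 3: x5 + x1 = 8 — and the others hold by inspection.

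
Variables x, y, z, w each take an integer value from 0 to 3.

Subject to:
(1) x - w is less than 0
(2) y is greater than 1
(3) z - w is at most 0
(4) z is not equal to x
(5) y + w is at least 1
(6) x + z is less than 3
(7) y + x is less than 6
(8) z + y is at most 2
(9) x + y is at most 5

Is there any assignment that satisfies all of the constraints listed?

Satisfiable

Setting (x, y, z, w) = (1, 2, 0, 2) satisfies everything: constraint 1: x - w = -1; constraint 3: z - w = -2, and the others follow.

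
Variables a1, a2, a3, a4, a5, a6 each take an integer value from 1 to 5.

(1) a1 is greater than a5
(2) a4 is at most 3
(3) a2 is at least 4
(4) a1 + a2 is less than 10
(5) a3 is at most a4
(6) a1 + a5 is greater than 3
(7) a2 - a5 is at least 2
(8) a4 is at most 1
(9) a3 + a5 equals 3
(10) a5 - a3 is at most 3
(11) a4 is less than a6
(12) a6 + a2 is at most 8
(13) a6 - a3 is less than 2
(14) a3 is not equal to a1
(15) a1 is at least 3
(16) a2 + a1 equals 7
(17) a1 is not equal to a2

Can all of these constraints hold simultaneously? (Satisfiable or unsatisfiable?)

The assignment a1 = 3, a2 = 4, a3 = 1, a4 = 1, a5 = 2, a6 = 2 works:
  constraint 4 holds since a1 + a2 = 7.
  constraint 6 holds since a1 + a5 = 5.
  constraint 7 holds since a2 - a5 = 2.
The rest check out directly.

Satisfiable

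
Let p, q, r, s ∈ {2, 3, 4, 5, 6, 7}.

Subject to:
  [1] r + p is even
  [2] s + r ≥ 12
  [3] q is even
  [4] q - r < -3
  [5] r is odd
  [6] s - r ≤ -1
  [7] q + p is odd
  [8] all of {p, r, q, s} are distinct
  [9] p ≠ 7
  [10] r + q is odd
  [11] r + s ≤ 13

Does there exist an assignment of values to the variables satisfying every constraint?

Satisfiable

Try p = 5, q = 2, r = 7, s = 6.
Check constraint 2: s + r = 13; constraint 4: q - r = -5; constraint 6: s - r = -1. The remaining constraints are straightforward to verify.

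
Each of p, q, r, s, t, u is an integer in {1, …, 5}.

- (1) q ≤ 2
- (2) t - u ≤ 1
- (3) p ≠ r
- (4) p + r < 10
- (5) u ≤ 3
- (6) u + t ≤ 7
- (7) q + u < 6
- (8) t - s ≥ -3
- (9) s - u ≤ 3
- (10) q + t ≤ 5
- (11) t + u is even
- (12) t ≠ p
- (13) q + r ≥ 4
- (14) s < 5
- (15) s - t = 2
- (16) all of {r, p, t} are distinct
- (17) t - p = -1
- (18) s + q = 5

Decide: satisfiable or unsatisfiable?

Satisfiable

The assignment p = 2, q = 2, r = 5, s = 3, t = 1, u = 3 works:
  constraint 2 holds since t - u = -2.
  constraint 4 holds since p + r = 7.
  constraint 6 holds since u + t = 4.
The rest check out directly.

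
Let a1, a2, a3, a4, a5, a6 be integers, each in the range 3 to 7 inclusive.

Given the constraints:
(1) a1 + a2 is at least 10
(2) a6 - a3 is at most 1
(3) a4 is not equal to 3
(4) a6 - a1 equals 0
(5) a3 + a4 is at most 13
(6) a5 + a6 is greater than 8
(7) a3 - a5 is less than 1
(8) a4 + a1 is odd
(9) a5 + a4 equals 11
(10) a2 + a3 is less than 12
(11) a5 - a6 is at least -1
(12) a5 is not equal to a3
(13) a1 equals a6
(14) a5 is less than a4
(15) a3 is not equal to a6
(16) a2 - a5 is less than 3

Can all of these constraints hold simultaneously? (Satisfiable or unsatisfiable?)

Satisfiable

Take a1 = 5, a2 = 6, a3 = 4, a4 = 6, a5 = 5, a6 = 5. Then constraint 1: a1 + a2 = 11; constraint 2: a6 - a3 = 1; constraint 4: a6 - a1 = 0, and every other listed constraint is also met.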